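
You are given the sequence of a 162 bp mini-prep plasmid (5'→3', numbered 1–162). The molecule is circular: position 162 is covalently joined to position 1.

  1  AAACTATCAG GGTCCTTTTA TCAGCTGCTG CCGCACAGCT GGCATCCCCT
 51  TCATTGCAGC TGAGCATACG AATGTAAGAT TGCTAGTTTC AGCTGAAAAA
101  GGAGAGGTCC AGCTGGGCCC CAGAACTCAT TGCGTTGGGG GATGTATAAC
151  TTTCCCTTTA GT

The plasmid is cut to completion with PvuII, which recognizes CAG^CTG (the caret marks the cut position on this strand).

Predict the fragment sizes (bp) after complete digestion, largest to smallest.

74, 33, 21, 20, 14 bp

PvuII sites (CAGCTG) start at positions 22, 36, 57, 90, 110.
PvuII cuts after base 3 of each site, so after positions 24, 38, 59, 92, 112.
Circular molecule, 5 cuts → 5 fragments:
  25–38 → 14 bp
  39–59 → 21 bp
  60–92 → 33 bp
  93–112 → 20 bp
  113–162 then 1–24 → 50 + 24 = 74 bp
Sorted largest to smallest: 74, 33, 21, 20, 14 bp.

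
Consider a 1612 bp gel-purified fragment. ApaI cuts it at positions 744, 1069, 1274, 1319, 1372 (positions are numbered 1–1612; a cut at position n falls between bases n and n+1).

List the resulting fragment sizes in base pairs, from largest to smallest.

744, 325, 240, 205, 53, 45 bp

Linear molecule, 5 cuts → 6 fragments:
  744 − 0 = 744 bp
  1069 − 744 = 325 bp
  1274 − 1069 = 205 bp
  1319 − 1274 = 45 bp
  1372 − 1319 = 53 bp
  1612 − 1372 = 240 bp
Sorted largest to smallest: 744, 325, 240, 205, 53, 45 bp.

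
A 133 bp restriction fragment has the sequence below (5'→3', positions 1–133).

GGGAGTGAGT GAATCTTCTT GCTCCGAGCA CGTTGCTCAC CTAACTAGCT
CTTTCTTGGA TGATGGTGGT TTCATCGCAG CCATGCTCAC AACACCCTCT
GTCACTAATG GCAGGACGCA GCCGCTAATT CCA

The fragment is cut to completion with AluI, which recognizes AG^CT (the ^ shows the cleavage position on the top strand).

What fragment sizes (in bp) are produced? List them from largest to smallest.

85, 48 bp

The AluI site (AGCT) starts at position 47.
AluI cuts after base 2 of each site, so after position 48.
Linear molecule, 1 cut → 2 fragments:
  1–48 → 48 bp
  49–133 → 85 bp
Sorted largest to smallest: 85, 48 bp.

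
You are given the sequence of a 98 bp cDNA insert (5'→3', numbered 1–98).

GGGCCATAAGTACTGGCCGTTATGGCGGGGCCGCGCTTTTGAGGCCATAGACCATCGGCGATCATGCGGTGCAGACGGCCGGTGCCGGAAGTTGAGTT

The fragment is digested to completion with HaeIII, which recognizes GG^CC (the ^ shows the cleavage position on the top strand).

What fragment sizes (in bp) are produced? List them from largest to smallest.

34, 20, 14, 14, 13, 3 bp

HaeIII sites (GGCC) start at positions 2, 15, 29, 43, 77.
HaeIII cuts after base 2 of each site, so after positions 3, 16, 30, 44, 78.
Linear molecule, 5 cuts → 6 fragments:
  1–3 → 3 bp
  4–16 → 13 bp
  17–30 → 14 bp
  31–44 → 14 bp
  45–78 → 34 bp
  79–98 → 20 bp
Sorted largest to smallest: 34, 20, 14, 14, 13, 3 bp.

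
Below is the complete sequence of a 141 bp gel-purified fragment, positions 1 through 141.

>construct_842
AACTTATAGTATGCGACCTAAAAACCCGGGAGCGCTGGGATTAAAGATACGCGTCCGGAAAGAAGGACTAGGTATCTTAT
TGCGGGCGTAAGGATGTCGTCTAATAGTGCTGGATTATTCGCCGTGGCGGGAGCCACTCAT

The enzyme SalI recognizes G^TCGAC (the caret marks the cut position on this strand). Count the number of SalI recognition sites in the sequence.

No occurrence of GTCGAC is present in the sequence.
SalI does not cut: 0 sites.

0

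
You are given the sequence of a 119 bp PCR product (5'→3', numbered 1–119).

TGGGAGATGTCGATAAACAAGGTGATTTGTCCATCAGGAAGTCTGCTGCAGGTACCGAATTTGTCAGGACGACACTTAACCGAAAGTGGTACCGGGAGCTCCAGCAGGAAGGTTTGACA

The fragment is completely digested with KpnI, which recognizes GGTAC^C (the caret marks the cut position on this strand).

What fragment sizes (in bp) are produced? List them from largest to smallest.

55, 37, 27 bp

KpnI sites (GGTACC) start at positions 51, 88.
KpnI cuts after base 5 of each site (before the last base), so after positions 55, 92.
Linear molecule, 2 cuts → 3 fragments:
  1–55 → 55 bp
  56–92 → 37 bp
  93–119 → 27 bp
Sorted largest to smallest: 55, 37, 27 bp.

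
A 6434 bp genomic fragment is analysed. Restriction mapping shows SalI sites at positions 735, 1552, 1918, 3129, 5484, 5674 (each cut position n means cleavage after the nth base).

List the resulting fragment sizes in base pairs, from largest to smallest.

Linear molecule, 6 cuts → 7 fragments:
  735 − 0 = 735 bp
  1552 − 735 = 817 bp
  1918 − 1552 = 366 bp
  3129 − 1918 = 1211 bp
  5484 − 3129 = 2355 bp
  5674 − 5484 = 190 bp
  6434 − 5674 = 760 bp
Sorted largest to smallest: 2355, 1211, 817, 760, 735, 366, 190 bp.

2355, 1211, 817, 760, 735, 366, 190 bp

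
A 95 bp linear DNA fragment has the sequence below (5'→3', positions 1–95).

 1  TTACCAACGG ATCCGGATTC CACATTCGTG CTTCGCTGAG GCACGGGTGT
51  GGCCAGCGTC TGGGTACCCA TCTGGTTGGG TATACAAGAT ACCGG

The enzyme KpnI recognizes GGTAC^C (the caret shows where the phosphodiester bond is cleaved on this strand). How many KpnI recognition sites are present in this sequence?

GGTACC occurs starting at position 63.
KpnI cuts at 1 site.

1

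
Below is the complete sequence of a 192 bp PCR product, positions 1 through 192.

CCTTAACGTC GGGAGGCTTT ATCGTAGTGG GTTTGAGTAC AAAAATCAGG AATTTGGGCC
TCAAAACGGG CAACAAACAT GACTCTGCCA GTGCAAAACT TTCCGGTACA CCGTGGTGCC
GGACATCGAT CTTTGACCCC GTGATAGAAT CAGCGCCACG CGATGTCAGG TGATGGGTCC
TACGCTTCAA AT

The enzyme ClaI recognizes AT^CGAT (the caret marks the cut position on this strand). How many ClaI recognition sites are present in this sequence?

1

ATCGAT occurs starting at position 125.
ClaI cuts at 1 site.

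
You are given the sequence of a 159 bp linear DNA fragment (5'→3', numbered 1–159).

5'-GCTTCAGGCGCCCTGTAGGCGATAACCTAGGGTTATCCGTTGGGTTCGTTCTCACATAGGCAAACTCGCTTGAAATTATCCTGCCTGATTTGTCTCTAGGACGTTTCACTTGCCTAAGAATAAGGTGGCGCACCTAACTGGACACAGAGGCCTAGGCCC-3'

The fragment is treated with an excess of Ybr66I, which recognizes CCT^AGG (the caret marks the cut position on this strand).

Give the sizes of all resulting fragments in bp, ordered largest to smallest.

125, 28, 6 bp

Ybr66I sites (CCTAGG) start at positions 26, 151.
Ybr66I cuts after base 3 of each site, so after positions 28, 153.
Linear molecule, 2 cuts → 3 fragments:
  1–28 → 28 bp
  29–153 → 125 bp
  154–159 → 6 bp
Sorted largest to smallest: 125, 28, 6 bp.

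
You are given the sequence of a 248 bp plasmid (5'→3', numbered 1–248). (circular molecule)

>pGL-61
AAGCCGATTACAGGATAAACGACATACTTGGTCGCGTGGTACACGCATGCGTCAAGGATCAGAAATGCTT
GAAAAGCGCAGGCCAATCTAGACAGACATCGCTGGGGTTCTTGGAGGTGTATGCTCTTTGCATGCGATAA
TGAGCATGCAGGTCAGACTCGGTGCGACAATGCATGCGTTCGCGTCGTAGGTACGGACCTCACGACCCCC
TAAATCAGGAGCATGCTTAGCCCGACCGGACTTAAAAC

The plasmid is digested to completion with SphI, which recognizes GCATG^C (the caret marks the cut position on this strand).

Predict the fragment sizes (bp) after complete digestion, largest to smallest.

85, 72, 49, 28, 14 bp

SphI sites (GCATGC) start at positions 45, 130, 144, 172, 221.
SphI cuts after base 5 of each site (before the last base), so after positions 49, 134, 148, 176, 225.
Circular molecule, 5 cuts → 5 fragments:
  50–134 → 85 bp
  135–148 → 14 bp
  149–176 → 28 bp
  177–225 → 49 bp
  226–248 then 1–49 → 23 + 49 = 72 bp
Sorted largest to smallest: 85, 72, 49, 28, 14 bp.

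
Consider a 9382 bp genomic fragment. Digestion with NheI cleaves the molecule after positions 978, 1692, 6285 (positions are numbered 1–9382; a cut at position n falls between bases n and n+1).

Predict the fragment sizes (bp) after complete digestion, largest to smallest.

Linear molecule, 3 cuts → 4 fragments:
  978 − 0 = 978 bp
  1692 − 978 = 714 bp
  6285 − 1692 = 4593 bp
  9382 − 6285 = 3097 bp
Sorted largest to smallest: 4593, 3097, 978, 714 bp.

4593, 3097, 978, 714 bp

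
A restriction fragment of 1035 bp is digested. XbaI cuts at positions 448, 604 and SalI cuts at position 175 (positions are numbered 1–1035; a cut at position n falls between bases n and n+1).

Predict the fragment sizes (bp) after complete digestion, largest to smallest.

431, 273, 175, 156 bp

Combined cut positions (sorted): 175, 448, 604.
Linear molecule, 3 cuts → 4 fragments:
  175 − 0 = 175 bp
  448 − 175 = 273 bp
  604 − 448 = 156 bp
  1035 − 604 = 431 bp
Sorted largest to smallest: 431, 273, 175, 156 bp.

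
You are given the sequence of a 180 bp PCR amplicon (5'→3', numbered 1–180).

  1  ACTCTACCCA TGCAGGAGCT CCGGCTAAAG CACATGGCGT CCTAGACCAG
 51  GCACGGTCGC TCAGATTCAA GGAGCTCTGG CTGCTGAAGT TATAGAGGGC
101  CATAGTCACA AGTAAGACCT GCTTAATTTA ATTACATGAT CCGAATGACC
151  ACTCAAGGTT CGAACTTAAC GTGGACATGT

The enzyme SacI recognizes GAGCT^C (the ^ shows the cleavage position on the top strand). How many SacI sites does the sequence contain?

GAGCTC occurs starting at positions 16, 72.
SacI cuts at 2 sites.

2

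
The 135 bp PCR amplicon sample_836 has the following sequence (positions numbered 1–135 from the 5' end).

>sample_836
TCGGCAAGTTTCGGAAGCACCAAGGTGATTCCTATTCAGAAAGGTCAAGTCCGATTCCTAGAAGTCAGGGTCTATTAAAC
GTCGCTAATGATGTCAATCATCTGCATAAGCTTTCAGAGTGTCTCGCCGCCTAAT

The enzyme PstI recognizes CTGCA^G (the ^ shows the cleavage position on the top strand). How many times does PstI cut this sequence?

0

No occurrence of CTGCAG is present in the sequence.
PstI does not cut: 0 sites.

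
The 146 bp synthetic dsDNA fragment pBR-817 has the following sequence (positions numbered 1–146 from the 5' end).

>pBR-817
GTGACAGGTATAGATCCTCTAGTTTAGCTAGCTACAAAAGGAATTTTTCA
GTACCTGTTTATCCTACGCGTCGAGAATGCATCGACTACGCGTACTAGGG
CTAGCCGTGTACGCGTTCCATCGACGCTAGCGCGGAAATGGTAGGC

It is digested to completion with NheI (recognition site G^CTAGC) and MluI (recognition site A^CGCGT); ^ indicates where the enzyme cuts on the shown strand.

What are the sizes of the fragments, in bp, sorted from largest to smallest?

NheI sites (GCTAGC) start at positions 27, 100, 126.
NheI cuts after the first base of each site, so after positions 27, 100, 126.
MluI sites (ACGCGT) start at positions 66, 88, 111.
MluI cuts after the first base of each site, so after positions 66, 88, 111.
Combined cut positions: 27, 66, 88, 100, 111, 126.
Linear molecule, 6 cuts → 7 fragments:
  1–27 → 27 bp
  28–66 → 39 bp
  67–88 → 22 bp
  89–100 → 12 bp
  101–111 → 11 bp
  112–126 → 15 bp
  127–146 → 20 bp
Sorted largest to smallest: 39, 27, 22, 20, 15, 12, 11 bp.

39, 27, 22, 20, 15, 12, 11 bp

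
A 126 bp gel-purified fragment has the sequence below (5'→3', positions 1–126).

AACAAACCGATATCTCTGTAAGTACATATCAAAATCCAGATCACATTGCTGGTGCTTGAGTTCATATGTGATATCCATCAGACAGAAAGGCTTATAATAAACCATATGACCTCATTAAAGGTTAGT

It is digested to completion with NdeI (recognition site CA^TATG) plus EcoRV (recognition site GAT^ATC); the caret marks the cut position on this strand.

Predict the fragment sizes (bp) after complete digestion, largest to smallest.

53, 32, 22, 11, 8 bp

NdeI sites (CATATG) start at positions 63, 103.
NdeI cuts after base 2 of each site, so after positions 64, 104.
EcoRV sites (GATATC) start at positions 9, 70.
EcoRV cuts after base 3 of each site, so after positions 11, 72.
Combined cut positions: 11, 64, 72, 104.
Linear molecule, 4 cuts → 5 fragments:
  1–11 → 11 bp
  12–64 → 53 bp
  65–72 → 8 bp
  73–104 → 32 bp
  105–126 → 22 bp
Sorted largest to smallest: 53, 32, 22, 11, 8 bp.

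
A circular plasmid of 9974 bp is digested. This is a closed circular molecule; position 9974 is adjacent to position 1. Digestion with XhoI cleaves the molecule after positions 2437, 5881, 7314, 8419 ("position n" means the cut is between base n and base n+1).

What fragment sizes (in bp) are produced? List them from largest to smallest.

Circular molecule, 4 cuts → 4 fragments:
  5881 − 2437 = 3444 bp
  7314 − 5881 = 1433 bp
  8419 − 7314 = 1105 bp
  wrap: 9974 − 8419 + 2437 = 3992 bp
Sorted largest to smallest: 3992, 3444, 1433, 1105 bp.

3992, 3444, 1433, 1105 bp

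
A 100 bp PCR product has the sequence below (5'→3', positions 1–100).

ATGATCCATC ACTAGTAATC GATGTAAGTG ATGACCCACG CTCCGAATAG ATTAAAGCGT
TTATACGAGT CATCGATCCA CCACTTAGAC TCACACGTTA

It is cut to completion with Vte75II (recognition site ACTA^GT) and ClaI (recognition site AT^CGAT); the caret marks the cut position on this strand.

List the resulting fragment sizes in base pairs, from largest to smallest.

54, 27, 14, 5 bp

The Vte75II site (ACTAGT) starts at position 11.
Vte75II cuts after base 4 of each site, so after position 14.
ClaI sites (ATCGAT) start at positions 18, 72.
ClaI cuts after base 2 of each site, so after positions 19, 73.
Combined cut positions: 14, 19, 73.
Linear molecule, 3 cuts → 4 fragments:
  1–14 → 14 bp
  15–19 → 5 bp
  20–73 → 54 bp
  74–100 → 27 bp
Sorted largest to smallest: 54, 27, 14, 5 bp.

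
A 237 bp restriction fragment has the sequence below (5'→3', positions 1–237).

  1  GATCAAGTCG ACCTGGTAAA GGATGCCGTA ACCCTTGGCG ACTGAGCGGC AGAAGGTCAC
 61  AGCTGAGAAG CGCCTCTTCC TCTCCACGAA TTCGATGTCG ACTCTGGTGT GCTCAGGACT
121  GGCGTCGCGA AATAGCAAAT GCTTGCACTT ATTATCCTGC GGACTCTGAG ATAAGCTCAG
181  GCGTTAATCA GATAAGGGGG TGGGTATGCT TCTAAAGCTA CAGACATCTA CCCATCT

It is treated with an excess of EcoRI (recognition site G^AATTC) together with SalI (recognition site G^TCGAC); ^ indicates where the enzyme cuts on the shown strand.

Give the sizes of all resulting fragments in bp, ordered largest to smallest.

The EcoRI site (GAATTC) starts at position 88.
EcoRI cuts after the first base of each site, so after position 88.
SalI sites (GTCGAC) start at positions 7, 97.
SalI cuts after the first base of each site, so after positions 7, 97.
Combined cut positions: 7, 88, 97.
Linear molecule, 3 cuts → 4 fragments:
  1–7 → 7 bp
  8–88 → 81 bp
  89–97 → 9 bp
  98–237 → 140 bp
Sorted largest to smallest: 140, 81, 9, 7 bp.

140, 81, 9, 7 bp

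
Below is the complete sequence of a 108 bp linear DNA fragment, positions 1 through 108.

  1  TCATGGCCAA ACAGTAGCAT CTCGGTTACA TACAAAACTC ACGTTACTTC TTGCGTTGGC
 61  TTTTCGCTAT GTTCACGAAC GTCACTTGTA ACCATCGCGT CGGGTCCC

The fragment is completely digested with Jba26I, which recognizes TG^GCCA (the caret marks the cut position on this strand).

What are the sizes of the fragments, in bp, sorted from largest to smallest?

The Jba26I site (TGGCCA) starts at position 4.
Jba26I cuts after base 2 of each site, so after position 5.
Linear molecule, 1 cut → 2 fragments:
  1–5 → 5 bp
  6–108 → 103 bp
Sorted largest to smallest: 103, 5 bp.

103, 5 bp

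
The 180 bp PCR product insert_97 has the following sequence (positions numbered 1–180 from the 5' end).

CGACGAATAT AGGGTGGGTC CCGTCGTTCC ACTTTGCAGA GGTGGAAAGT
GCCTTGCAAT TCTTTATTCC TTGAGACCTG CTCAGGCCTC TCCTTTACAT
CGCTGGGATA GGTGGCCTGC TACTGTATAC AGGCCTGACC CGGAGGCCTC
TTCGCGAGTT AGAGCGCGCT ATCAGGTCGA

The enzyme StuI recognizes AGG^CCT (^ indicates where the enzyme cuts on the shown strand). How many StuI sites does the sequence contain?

3

AGGCCT occurs starting at positions 84, 131, 144.
StuI cuts at 3 sites.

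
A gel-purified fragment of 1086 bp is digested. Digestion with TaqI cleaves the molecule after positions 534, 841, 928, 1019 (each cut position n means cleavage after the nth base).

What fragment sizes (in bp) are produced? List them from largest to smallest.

Linear molecule, 4 cuts → 5 fragments:
  534 − 0 = 534 bp
  841 − 534 = 307 bp
  928 − 841 = 87 bp
  1019 − 928 = 91 bp
  1086 − 1019 = 67 bp
Sorted largest to smallest: 534, 307, 91, 87, 67 bp.

534, 307, 91, 87, 67 bp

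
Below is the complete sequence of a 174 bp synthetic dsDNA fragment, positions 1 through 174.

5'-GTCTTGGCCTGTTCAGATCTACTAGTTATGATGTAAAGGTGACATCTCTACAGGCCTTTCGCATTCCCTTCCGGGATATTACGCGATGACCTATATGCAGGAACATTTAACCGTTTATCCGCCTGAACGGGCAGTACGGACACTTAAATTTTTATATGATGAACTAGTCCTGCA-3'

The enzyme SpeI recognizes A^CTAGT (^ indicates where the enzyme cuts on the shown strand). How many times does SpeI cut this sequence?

2

ACTAGT occurs starting at positions 21, 163.
SpeI cuts at 2 sites.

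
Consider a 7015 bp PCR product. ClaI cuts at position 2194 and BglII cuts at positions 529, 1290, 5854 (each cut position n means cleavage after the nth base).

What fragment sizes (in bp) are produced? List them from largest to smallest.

3660, 1161, 904, 761, 529 bp

Combined cut positions (sorted): 529, 1290, 2194, 5854.
Linear molecule, 4 cuts → 5 fragments:
  529 − 0 = 529 bp
  1290 − 529 = 761 bp
  2194 − 1290 = 904 bp
  5854 − 2194 = 3660 bp
  7015 − 5854 = 1161 bp
Sorted largest to smallest: 3660, 1161, 904, 761, 529 bp.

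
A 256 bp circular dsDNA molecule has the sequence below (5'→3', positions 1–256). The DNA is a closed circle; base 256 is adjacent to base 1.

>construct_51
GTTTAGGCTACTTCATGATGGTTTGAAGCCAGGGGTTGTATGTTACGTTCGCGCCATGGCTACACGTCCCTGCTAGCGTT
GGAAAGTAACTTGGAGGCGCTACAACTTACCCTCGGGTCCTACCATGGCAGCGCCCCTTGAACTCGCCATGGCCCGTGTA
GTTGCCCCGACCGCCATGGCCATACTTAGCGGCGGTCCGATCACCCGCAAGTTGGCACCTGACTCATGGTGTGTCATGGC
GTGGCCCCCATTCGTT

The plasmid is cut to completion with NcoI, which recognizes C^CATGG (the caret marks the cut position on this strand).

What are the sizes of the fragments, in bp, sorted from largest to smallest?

NcoI sites (CCATGG) start at positions 54, 123, 147, 174.
NcoI cuts after the first base of each site, so after positions 54, 123, 147, 174.
Circular molecule, 4 cuts → 4 fragments:
  55–123 → 69 bp
  124–147 → 24 bp
  148–174 → 27 bp
  175–256 then 1–54 → 82 + 54 = 136 bp
Sorted largest to smallest: 136, 69, 27, 24 bp.

136, 69, 27, 24 bp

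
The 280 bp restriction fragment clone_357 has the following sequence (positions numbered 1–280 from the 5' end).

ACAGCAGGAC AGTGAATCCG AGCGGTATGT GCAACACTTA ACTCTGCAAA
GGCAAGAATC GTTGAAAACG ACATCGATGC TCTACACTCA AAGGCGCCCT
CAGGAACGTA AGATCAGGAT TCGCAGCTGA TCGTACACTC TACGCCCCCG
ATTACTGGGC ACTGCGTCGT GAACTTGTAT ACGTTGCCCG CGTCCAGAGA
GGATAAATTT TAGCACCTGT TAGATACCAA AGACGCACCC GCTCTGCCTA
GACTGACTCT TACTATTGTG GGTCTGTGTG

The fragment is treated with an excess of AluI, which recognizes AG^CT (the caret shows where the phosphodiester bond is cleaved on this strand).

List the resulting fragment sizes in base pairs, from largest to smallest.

154, 126 bp

The AluI site (AGCT) starts at position 125.
AluI cuts after base 2 of each site, so after position 126.
Linear molecule, 1 cut → 2 fragments:
  1–126 → 126 bp
  127–280 → 154 bp
Sorted largest to smallest: 154, 126 bp.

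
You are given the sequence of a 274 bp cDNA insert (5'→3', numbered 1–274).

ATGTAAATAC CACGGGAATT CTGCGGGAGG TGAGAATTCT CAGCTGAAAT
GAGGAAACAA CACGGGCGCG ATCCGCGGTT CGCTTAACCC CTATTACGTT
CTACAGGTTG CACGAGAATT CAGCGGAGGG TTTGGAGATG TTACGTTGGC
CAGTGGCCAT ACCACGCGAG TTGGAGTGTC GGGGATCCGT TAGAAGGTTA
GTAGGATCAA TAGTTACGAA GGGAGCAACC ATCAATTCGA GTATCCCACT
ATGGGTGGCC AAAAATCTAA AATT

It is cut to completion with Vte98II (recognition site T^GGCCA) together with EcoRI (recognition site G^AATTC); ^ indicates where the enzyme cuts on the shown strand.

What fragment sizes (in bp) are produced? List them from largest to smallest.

Vte98II sites (TGGCCA) start at positions 147, 154, 256.
Vte98II cuts after the first base of each site, so after positions 147, 154, 256.
EcoRI sites (GAATTC) start at positions 16, 34, 116.
EcoRI cuts after the first base of each site, so after positions 16, 34, 116.
Combined cut positions: 16, 34, 116, 147, 154, 256.
Linear molecule, 6 cuts → 7 fragments:
  1–16 → 16 bp
  17–34 → 18 bp
  35–116 → 82 bp
  117–147 → 31 bp
  148–154 → 7 bp
  155–256 → 102 bp
  257–274 → 18 bp
Sorted largest to smallest: 102, 82, 31, 18, 18, 16, 7 bp.

102, 82, 31, 18, 18, 16, 7 bp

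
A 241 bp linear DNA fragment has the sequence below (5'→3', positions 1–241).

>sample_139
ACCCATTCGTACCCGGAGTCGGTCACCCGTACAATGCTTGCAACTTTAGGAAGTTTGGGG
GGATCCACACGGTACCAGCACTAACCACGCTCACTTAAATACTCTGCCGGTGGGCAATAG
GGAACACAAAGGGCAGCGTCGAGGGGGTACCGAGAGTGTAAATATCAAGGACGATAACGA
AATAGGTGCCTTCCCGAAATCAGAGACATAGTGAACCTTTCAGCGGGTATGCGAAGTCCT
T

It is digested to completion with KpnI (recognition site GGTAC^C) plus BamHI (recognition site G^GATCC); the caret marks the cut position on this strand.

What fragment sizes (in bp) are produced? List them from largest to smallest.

91, 75, 61, 14 bp

KpnI sites (GGTACC) start at positions 71, 146.
KpnI cuts after base 5 of each site (before the last base), so after positions 75, 150.
The BamHI site (GGATCC) starts at position 61.
BamHI cuts after the first base of each site, so after position 61.
Combined cut positions: 61, 75, 150.
Linear molecule, 3 cuts → 4 fragments:
  1–61 → 61 bp
  62–75 → 14 bp
  76–150 → 75 bp
  151–241 → 91 bp
Sorted largest to smallest: 91, 75, 61, 14 bp.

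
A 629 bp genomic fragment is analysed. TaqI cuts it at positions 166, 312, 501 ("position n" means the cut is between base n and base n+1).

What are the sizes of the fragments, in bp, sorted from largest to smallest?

189, 166, 146, 128 bp

Linear molecule, 3 cuts → 4 fragments:
  166 − 0 = 166 bp
  312 − 166 = 146 bp
  501 − 312 = 189 bp
  629 − 501 = 128 bp
Sorted largest to smallest: 189, 166, 146, 128 bp.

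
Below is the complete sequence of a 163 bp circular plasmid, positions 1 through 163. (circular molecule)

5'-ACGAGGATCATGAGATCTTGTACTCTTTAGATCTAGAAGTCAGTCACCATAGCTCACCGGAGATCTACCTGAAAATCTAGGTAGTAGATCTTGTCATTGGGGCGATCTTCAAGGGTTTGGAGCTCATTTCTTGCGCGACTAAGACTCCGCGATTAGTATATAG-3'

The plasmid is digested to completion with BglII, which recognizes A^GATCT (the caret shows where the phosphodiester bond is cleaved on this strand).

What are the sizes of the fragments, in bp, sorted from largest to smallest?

BglII sites (AGATCT) start at positions 13, 29, 61, 86.
BglII cuts after the first base of each site, so after positions 13, 29, 61, 86.
Circular molecule, 4 cuts → 4 fragments:
  14–29 → 16 bp
  30–61 → 32 bp
  62–86 → 25 bp
  87–163 then 1–13 → 77 + 13 = 90 bp
Sorted largest to smallest: 90, 32, 25, 16 bp.

90, 32, 25, 16 bp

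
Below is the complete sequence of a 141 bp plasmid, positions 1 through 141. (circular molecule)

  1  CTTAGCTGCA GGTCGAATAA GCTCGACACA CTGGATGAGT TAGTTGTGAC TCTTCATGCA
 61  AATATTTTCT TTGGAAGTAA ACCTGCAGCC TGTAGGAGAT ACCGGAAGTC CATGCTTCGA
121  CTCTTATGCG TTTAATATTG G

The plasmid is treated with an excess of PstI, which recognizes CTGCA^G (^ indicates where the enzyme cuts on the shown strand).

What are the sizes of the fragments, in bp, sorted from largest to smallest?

PstI sites (CTGCAG) start at positions 6, 83.
PstI cuts after base 5 of each site (before the last base), so after positions 10, 87.
Circular molecule, 2 cuts → 2 fragments:
  11–87 → 77 bp
  88–141 then 1–10 → 54 + 10 = 64 bp
Sorted largest to smallest: 77, 64 bp.

77, 64 bp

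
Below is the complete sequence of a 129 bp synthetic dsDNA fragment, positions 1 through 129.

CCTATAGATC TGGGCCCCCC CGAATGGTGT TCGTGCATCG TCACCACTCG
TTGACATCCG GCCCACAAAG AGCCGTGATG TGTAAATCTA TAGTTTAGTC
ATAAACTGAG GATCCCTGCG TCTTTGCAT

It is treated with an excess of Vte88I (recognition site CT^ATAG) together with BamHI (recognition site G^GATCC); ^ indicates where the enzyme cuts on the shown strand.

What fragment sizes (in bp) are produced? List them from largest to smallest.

86, 21, 19, 3 bp

Vte88I sites (CTATAG) start at positions 2, 88.
Vte88I cuts after base 2 of each site, so after positions 3, 89.
The BamHI site (GGATCC) starts at position 110.
BamHI cuts after the first base of each site, so after position 110.
Combined cut positions: 3, 89, 110.
Linear molecule, 3 cuts → 4 fragments:
  1–3 → 3 bp
  4–89 → 86 bp
  90–110 → 21 bp
  111–129 → 19 bp
Sorted largest to smallest: 86, 21, 19, 3 bp.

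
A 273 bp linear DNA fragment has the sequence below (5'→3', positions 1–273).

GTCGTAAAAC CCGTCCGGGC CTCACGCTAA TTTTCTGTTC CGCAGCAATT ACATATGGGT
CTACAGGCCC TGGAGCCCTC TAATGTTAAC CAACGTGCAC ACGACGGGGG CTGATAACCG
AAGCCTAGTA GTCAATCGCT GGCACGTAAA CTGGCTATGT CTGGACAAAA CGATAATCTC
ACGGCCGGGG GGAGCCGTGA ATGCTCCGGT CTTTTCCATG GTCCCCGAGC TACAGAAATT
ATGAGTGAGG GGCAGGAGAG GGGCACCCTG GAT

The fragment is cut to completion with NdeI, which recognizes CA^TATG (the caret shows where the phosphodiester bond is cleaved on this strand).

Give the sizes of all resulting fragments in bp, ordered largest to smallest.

The NdeI site (CATATG) starts at position 52.
NdeI cuts after base 2 of each site, so after position 53.
Linear molecule, 1 cut → 2 fragments:
  1–53 → 53 bp
  54–273 → 220 bp
Sorted largest to smallest: 220, 53 bp.

220, 53 bp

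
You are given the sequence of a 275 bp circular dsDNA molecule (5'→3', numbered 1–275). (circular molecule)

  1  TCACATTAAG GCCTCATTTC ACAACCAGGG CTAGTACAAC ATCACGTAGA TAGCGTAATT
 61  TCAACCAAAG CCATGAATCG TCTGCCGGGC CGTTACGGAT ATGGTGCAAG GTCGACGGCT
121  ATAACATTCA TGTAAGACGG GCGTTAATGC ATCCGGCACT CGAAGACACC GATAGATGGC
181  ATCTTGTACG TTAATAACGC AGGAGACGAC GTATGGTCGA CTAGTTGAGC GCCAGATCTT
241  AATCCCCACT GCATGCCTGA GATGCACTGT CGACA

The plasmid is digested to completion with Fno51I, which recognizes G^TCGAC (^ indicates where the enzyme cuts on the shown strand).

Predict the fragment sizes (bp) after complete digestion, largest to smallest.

117, 105, 53 bp

Fno51I sites (GTCGAC) start at positions 111, 216, 269.
Fno51I cuts after the first base of each site, so after positions 111, 216, 269.
Circular molecule, 3 cuts → 3 fragments:
  112–216 → 105 bp
  217–269 → 53 bp
  270–275 then 1–111 → 6 + 111 = 117 bp
Sorted largest to smallest: 117, 105, 53 bp.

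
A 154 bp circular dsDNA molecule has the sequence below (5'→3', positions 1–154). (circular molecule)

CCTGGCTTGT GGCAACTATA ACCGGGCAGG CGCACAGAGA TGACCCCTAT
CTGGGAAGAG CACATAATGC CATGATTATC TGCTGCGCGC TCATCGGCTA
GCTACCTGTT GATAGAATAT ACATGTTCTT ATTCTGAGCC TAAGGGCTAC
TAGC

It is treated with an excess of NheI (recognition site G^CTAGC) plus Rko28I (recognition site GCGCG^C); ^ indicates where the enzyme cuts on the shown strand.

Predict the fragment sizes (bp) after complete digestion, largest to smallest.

146, 8 bp

The NheI site (GCTAGC) starts at position 97.
NheI cuts after the first base of each site, so after position 97.
The Rko28I site (GCGCGC) starts at position 85.
Rko28I cuts after base 5 of each site (before the last base), so after position 89.
Combined cut positions: 89, 97.
Circular molecule, 2 cuts → 2 fragments:
  90–97 → 8 bp
  98–154 then 1–89 → 57 + 89 = 146 bp
Sorted largest to smallest: 146, 8 bp.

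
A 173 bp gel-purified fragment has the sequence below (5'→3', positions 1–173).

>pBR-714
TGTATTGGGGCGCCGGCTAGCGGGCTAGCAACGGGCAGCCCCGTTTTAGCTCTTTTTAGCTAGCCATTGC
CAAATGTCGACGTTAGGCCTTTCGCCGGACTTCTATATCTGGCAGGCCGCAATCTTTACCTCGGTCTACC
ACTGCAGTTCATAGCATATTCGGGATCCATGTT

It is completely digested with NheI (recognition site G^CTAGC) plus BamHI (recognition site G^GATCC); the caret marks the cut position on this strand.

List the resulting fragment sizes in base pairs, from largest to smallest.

104, 35, 16, 10, 8 bp

NheI sites (GCTAGC) start at positions 16, 24, 59.
NheI cuts after the first base of each site, so after positions 16, 24, 59.
The BamHI site (GGATCC) starts at position 163.
BamHI cuts after the first base of each site, so after position 163.
Combined cut positions: 16, 24, 59, 163.
Linear molecule, 4 cuts → 5 fragments:
  1–16 → 16 bp
  17–24 → 8 bp
  25–59 → 35 bp
  60–163 → 104 bp
  164–173 → 10 bp
Sorted largest to smallest: 104, 35, 16, 10, 8 bp.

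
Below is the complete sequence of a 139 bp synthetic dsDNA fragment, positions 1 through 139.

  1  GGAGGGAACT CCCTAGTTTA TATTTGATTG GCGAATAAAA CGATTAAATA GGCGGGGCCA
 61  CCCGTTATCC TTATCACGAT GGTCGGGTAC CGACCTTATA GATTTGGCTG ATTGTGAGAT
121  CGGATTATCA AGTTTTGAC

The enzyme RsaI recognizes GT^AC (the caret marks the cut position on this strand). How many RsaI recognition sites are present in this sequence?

GTAC occurs starting at position 87.
RsaI cuts at 1 site.

1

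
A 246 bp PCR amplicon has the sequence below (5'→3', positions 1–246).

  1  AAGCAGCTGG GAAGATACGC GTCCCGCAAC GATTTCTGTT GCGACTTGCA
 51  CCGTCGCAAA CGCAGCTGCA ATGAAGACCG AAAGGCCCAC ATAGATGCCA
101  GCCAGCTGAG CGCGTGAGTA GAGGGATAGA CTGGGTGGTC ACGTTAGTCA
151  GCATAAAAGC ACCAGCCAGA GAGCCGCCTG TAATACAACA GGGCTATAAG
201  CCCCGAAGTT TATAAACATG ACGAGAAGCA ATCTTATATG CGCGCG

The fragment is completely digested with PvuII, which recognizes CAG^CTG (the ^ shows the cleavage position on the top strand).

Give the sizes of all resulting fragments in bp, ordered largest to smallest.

PvuII sites (CAGCTG) start at positions 4, 63, 103.
PvuII cuts after base 3 of each site, so after positions 6, 65, 105.
Linear molecule, 3 cuts → 4 fragments:
  1–6 → 6 bp
  7–65 → 59 bp
  66–105 → 40 bp
  106–246 → 141 bp
Sorted largest to smallest: 141, 59, 40, 6 bp.

141, 59, 40, 6 bp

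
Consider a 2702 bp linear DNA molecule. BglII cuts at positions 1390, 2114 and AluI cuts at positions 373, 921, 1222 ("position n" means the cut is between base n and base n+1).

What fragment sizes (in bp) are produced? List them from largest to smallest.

724, 588, 548, 373, 301, 168 bp

Combined cut positions (sorted): 373, 921, 1222, 1390, 2114.
Linear molecule, 5 cuts → 6 fragments:
  373 − 0 = 373 bp
  921 − 373 = 548 bp
  1222 − 921 = 301 bp
  1390 − 1222 = 168 bp
  2114 − 1390 = 724 bp
  2702 − 2114 = 588 bp
Sorted largest to smallest: 724, 588, 548, 373, 301, 168 bp.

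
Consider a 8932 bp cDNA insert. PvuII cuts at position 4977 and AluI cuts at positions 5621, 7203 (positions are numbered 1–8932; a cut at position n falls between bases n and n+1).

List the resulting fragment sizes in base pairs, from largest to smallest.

Combined cut positions (sorted): 4977, 5621, 7203.
Linear molecule, 3 cuts → 4 fragments:
  4977 − 0 = 4977 bp
  5621 − 4977 = 644 bp
  7203 − 5621 = 1582 bp
  8932 − 7203 = 1729 bp
Sorted largest to smallest: 4977, 1729, 1582, 644 bp.

4977, 1729, 1582, 644 bp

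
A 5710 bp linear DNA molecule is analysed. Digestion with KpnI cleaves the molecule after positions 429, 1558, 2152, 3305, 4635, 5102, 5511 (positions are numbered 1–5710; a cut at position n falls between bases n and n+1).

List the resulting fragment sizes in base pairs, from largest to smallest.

1330, 1153, 1129, 594, 467, 429, 409, 199 bp

Linear molecule, 7 cuts → 8 fragments:
  429 − 0 = 429 bp
  1558 − 429 = 1129 bp
  2152 − 1558 = 594 bp
  3305 − 2152 = 1153 bp
  4635 − 3305 = 1330 bp
  5102 − 4635 = 467 bp
  5511 − 5102 = 409 bp
  5710 − 5511 = 199 bp
Sorted largest to smallest: 1330, 1153, 1129, 594, 467, 429, 409, 199 bp.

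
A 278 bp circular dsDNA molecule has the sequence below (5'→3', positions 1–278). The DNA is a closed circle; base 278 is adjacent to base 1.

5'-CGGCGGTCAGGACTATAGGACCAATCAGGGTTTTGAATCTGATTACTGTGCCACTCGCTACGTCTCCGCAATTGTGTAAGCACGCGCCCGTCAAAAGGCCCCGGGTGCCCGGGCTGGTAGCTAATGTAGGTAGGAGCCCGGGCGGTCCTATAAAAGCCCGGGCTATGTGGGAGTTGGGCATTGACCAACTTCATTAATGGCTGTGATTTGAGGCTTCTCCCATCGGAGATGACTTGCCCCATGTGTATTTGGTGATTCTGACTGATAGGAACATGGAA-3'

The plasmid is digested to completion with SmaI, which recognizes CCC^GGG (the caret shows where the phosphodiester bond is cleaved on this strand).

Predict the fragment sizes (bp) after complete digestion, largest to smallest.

221, 29, 20, 8 bp

SmaI sites (CCCGGG) start at positions 100, 108, 137, 157.
SmaI cuts after base 3 of each site, so after positions 102, 110, 139, 159.
Circular molecule, 4 cuts → 4 fragments:
  103–110 → 8 bp
  111–139 → 29 bp
  140–159 → 20 bp
  160–278 then 1–102 → 119 + 102 = 221 bp
Sorted largest to smallest: 221, 29, 20, 8 bp.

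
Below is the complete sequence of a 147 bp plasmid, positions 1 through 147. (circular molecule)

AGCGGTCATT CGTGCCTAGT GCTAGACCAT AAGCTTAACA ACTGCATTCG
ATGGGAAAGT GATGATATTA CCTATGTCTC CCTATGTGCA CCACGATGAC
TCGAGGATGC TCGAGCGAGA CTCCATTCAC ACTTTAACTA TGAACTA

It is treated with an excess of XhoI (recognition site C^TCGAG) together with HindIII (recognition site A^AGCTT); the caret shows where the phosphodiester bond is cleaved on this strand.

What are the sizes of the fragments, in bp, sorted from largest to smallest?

XhoI sites (CTCGAG) start at positions 100, 110.
XhoI cuts after the first base of each site, so after positions 100, 110.
The HindIII site (AAGCTT) starts at position 31.
HindIII cuts after the first base of each site, so after position 31.
Combined cut positions: 31, 100, 110.
Circular molecule, 3 cuts → 3 fragments:
  32–100 → 69 bp
  101–110 → 10 bp
  111–147 then 1–31 → 37 + 31 = 68 bp
Sorted largest to smallest: 69, 68, 10 bp.

69, 68, 10 bp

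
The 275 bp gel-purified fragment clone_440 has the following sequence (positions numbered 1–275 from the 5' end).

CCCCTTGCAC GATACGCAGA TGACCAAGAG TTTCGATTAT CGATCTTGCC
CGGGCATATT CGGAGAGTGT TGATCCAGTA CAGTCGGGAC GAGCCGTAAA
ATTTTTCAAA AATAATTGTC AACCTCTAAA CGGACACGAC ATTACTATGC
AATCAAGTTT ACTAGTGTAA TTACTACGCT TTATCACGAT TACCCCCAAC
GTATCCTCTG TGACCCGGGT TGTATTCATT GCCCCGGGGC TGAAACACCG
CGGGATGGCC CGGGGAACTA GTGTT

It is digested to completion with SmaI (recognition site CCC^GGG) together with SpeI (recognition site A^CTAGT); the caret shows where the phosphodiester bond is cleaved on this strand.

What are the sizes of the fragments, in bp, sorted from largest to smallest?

110, 55, 51, 26, 19, 8, 6 bp

SmaI sites (CCCGGG) start at positions 49, 214, 233, 259.
SmaI cuts after base 3 of each site, so after positions 51, 216, 235, 261.
SpeI sites (ACTAGT) start at positions 161, 267.
SpeI cuts after the first base of each site, so after positions 161, 267.
Combined cut positions: 51, 161, 216, 235, 261, 267.
Linear molecule, 6 cuts → 7 fragments:
  1–51 → 51 bp
  52–161 → 110 bp
  162–216 → 55 bp
  217–235 → 19 bp
  236–261 → 26 bp
  262–267 → 6 bp
  268–275 → 8 bp
Sorted largest to smallest: 110, 55, 51, 26, 19, 8, 6 bp.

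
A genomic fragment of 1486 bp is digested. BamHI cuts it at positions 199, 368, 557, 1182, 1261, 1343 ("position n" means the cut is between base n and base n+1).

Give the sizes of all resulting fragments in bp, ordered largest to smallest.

625, 199, 189, 169, 143, 82, 79 bp

Linear molecule, 6 cuts → 7 fragments:
  199 − 0 = 199 bp
  368 − 199 = 169 bp
  557 − 368 = 189 bp
  1182 − 557 = 625 bp
  1261 − 1182 = 79 bp
  1343 − 1261 = 82 bp
  1486 − 1343 = 143 bp
Sorted largest to smallest: 625, 199, 189, 169, 143, 82, 79 bp.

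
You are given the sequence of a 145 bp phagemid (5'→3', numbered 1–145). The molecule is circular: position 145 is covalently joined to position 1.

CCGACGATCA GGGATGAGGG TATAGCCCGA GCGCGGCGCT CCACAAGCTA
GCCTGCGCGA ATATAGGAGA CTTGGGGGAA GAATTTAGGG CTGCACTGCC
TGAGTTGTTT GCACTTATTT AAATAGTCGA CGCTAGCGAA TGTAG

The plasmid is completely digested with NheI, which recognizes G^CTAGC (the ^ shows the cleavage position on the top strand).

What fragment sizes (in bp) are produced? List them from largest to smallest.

85, 60 bp

NheI sites (GCTAGC) start at positions 47, 132.
NheI cuts after the first base of each site, so after positions 47, 132.
Circular molecule, 2 cuts → 2 fragments:
  48–132 → 85 bp
  133–145 then 1–47 → 13 + 47 = 60 bp
Sorted largest to smallest: 85, 60 bp.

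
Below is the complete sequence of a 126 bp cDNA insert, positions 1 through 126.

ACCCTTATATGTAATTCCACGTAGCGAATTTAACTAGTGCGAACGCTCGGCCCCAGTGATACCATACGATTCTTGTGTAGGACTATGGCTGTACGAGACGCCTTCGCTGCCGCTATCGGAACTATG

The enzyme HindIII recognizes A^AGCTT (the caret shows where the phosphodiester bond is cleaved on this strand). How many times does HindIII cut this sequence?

0

No occurrence of AAGCTT is present in the sequence.
HindIII does not cut: 0 sites.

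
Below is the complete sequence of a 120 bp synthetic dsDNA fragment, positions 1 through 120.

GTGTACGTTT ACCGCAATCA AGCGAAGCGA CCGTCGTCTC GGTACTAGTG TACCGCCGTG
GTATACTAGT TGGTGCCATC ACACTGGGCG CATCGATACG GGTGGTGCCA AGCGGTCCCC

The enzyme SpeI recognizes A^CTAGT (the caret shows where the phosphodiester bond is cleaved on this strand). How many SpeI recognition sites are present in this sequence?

ACTAGT occurs starting at positions 44, 65.
SpeI cuts at 2 sites.

2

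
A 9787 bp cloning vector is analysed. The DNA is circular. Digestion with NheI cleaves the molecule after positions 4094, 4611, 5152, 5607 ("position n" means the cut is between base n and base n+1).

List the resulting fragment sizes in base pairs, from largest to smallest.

8274, 541, 517, 455 bp

Circular molecule, 4 cuts → 4 fragments:
  4611 − 4094 = 517 bp
  5152 − 4611 = 541 bp
  5607 − 5152 = 455 bp
  wrap: 9787 − 5607 + 4094 = 8274 bp
Sorted largest to smallest: 8274, 541, 517, 455 bp.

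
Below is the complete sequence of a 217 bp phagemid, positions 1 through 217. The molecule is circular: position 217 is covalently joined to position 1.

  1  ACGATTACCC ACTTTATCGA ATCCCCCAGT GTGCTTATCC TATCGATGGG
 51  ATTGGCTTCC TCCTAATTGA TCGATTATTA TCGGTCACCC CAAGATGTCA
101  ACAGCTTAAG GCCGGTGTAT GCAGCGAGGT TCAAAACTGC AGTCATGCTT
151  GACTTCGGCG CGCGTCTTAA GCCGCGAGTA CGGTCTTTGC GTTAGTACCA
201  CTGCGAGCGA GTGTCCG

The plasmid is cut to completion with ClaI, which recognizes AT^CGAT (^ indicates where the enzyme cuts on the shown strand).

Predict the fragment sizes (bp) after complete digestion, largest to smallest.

ClaI sites (ATCGAT) start at positions 42, 70.
ClaI cuts after base 2 of each site, so after positions 43, 71.
Circular molecule, 2 cuts → 2 fragments:
  44–71 → 28 bp
  72–217 then 1–43 → 146 + 43 = 189 bp
Sorted largest to smallest: 189, 28 bp.

189, 28 bp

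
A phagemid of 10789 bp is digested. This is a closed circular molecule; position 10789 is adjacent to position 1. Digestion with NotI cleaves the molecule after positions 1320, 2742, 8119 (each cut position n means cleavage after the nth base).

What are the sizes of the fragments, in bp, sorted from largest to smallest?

Circular molecule, 3 cuts → 3 fragments:
  2742 − 1320 = 1422 bp
  8119 − 2742 = 5377 bp
  wrap: 10789 − 8119 + 1320 = 3990 bp
Sorted largest to smallest: 5377, 3990, 1422 bp.

5377, 3990, 1422 bp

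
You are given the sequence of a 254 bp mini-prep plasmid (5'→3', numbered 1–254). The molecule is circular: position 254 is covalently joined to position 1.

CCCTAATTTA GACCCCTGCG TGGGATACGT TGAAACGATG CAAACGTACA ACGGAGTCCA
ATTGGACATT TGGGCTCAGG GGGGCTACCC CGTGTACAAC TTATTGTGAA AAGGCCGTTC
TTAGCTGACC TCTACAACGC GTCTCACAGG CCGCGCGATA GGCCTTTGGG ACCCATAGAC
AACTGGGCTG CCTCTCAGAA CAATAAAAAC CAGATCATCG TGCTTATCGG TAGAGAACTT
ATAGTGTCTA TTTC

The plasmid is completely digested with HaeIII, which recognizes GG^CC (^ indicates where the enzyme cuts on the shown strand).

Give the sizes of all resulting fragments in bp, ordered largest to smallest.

HaeIII sites (GGCC) start at positions 113, 149, 161.
HaeIII cuts after base 2 of each site, so after positions 114, 150, 162.
Circular molecule, 3 cuts → 3 fragments:
  115–150 → 36 bp
  151–162 → 12 bp
  163–254 then 1–114 → 92 + 114 = 206 bp
Sorted largest to smallest: 206, 36, 12 bp.

206, 36, 12 bp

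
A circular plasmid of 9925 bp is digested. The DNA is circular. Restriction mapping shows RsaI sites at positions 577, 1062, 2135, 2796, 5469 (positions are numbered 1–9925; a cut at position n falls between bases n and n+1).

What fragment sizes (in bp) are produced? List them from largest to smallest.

5033, 2673, 1073, 661, 485 bp

Circular molecule, 5 cuts → 5 fragments:
  1062 − 577 = 485 bp
  2135 − 1062 = 1073 bp
  2796 − 2135 = 661 bp
  5469 − 2796 = 2673 bp
  wrap: 9925 − 5469 + 577 = 5033 bp
Sorted largest to smallest: 5033, 2673, 1073, 661, 485 bp.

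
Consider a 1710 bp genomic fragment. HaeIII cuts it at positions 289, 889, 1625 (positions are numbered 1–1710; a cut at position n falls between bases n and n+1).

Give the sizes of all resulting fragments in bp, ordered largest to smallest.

736, 600, 289, 85 bp

Linear molecule, 3 cuts → 4 fragments:
  289 − 0 = 289 bp
  889 − 289 = 600 bp
  1625 − 889 = 736 bp
  1710 − 1625 = 85 bp
Sorted largest to smallest: 736, 600, 289, 85 bp.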